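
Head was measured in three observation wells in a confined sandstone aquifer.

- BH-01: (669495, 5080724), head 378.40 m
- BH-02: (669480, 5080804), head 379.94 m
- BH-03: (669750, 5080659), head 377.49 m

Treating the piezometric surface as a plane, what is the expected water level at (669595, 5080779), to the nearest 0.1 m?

379.6 m

With h = a·x + b·y + c and BH-01 as origin, the differences give:
  (-15)·a + 80·b = +1.54
  255·a + (-65)·b = -0.91
Eliminate b (×(-65) and ×80, subtract): -19425·a = -27.300 → a = ∂h/∂x = +0.001405
Back-substitute: b = ∂h/∂y = +0.01951.
h(669595, 5080779) = 378.40 + (+0.001405)·(100) + (+0.01951)·(55) = 378.40 +0.141 +1.073 = 379.614 m.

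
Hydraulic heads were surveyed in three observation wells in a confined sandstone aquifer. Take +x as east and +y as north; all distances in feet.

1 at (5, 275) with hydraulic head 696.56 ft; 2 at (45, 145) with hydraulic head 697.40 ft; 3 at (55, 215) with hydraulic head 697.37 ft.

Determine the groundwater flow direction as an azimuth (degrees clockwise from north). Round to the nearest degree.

280°

With h = a·x + b·y + c and 1 as origin, the differences give:
  40·a + (-130)·b = +0.84
  50·a + (-60)·b = +0.81
Eliminate b (×(-60) and ×(-130), subtract): 4100·a = 54.900 → a = ∂h/∂x = +0.01339
Back-substitute: b = ∂h/∂y = -0.002341.
Flow direction (−∇h) has components (-0.01339 E, +0.002341 N).
Azimuth = atan2(E, N) = atan2(-0.01339, +0.002341) = 279.9° ≈ 280°.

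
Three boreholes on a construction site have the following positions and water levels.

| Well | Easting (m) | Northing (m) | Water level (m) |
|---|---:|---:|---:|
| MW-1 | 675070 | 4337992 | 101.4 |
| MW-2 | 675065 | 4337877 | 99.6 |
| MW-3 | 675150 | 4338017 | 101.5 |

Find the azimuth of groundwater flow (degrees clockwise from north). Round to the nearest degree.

167°

Taking MW-1 as reference: MW-2−MW-1 = (-5, -115, -1.8); MW-3−MW-1 = (80, 25, +0.1).
Determinant of the coordinate differences = (-5)·25 − 80·(-115) = 9075.
∂h/∂x = [(-1.8)·25 − (+0.1)·(-115)] / 9075 = -0.003691
∂h/∂y = [(-5)·(+0.1) − 80·(-1.8)] / 9075 = +0.01581
Flow direction (−∇h) has components (+0.003691 E, -0.01581 N).
Azimuth = atan2(E, N) = atan2(+0.003691, -0.01581) = 166.9° ≈ 167°.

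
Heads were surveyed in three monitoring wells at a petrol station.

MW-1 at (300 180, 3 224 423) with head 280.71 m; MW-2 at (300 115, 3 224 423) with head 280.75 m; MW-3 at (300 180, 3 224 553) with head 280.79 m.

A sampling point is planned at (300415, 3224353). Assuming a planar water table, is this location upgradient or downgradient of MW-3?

∂h/∂x = (280.75 − 280.71) / (300115 − 300180) = -0.0006154
∂h/∂y = (280.79 − 280.71) / (3224553 − 3224423) = +0.0006154
Head at (300415, 3224353) = 280.71 + (-0.0006154)·(235) + (+0.0006154)·(-70) = 280.52 m.
That is lower than the 280.79 m at MW-3, so the point is downgradient.

downgradient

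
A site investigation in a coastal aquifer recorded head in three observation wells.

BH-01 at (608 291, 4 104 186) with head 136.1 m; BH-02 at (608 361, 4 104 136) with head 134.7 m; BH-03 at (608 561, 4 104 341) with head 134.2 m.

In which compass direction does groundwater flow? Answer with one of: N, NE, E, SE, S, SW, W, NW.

SE

With h = a·x + b·y + c and BH-01 as origin, the differences give:
  70·a + (-50)·b = -1.4
  270·a + 155·b = -1.9
Eliminate b (×155 and ×(-50), subtract): 24350·a = -312.00 → a = ∂h/∂x = -0.01281
Back-substitute: b = ∂h/∂y = +0.01006.
Flow = −∇h = (+0.01281 east, -0.01006 north), which points southeast.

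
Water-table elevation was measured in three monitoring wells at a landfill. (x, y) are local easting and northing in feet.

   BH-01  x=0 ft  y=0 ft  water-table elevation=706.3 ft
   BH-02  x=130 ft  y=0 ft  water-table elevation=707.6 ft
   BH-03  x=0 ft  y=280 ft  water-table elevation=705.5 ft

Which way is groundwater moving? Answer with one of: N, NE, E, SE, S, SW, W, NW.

W

∂h/∂x = (707.6 − 706.3) / (130 − 0) = +0.01000
∂h/∂y = (705.5 − 706.3) / (280 − 0) = -0.002857
Flow = −∇h = (-0.01000 east, +0.002857 north), which points west.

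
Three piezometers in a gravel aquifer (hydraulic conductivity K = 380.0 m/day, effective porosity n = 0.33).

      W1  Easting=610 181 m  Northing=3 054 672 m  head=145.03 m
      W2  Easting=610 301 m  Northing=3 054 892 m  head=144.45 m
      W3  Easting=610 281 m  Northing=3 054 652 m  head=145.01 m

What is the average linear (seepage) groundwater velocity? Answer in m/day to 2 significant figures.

2.7 m/day

With h = a·x + b·y + c and W1 as origin, the differences give:
  120·a + 220·b = -0.58
  100·a + (-20)·b = -0.02
Eliminate b (×(-20) and ×220, subtract): -24400·a = 16.000 → a = ∂h/∂x = -0.0006557
Back-substitute: b = ∂h/∂y = -0.002279.
|∇h| = √(-0.0006557² + -0.002279²) = 0.002371
Seepage velocity v = K·i/n = 380.0 × 0.002371 / 0.33 = 2.73 m/day.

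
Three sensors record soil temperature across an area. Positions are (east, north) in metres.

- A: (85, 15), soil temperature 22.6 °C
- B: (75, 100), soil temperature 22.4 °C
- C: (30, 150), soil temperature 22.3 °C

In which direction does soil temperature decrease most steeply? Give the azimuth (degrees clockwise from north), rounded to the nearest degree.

011°

Taking A as reference: B−A = (-10, 85, -0.2); C−A = (-55, 135, -0.3).
Determinant of the coordinate differences = (-10)·135 − (-55)·85 = 3325.
∂T/∂x = [(-0.2)·135 − (-0.3)·85] / 3325 = -0.0004511
∂T/∂y = [(-10)·(-0.3) − (-55)·(-0.2)] / 3325 = -0.002406
Steepest decrease is along −∇f: components (+0.0004511 E, +0.002406 N).
Azimuth = atan2(+0.0004511, +0.002406) = 10.6° ≈ 011°.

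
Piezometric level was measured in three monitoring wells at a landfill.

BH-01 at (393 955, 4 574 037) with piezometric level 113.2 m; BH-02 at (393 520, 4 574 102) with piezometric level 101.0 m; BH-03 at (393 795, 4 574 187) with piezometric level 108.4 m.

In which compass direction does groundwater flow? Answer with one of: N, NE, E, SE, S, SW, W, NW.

With h = a·x + b·y + c and BH-01 as origin, the differences give:
  (-435)·a + 65·b = -12.2
  (-160)·a + 150·b = -4.8
Eliminate b (×150 and ×65, subtract): -54850·a = -1518.00 → a = ∂h/∂x = +0.02768
Back-substitute: b = ∂h/∂y = -0.002479.
Flow = −∇h = (-0.02768 east, +0.002479 north), which points west.

W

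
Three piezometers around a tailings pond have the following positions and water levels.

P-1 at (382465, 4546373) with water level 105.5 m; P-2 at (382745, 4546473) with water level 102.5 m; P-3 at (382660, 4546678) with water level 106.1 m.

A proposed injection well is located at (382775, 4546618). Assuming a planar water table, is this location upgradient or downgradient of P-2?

Three-point gradient (reference P-1): Δ to P-2 = (280, 100, -3.0), Δ to P-3 = (195, 305, +0.6).
∂h/∂x = -0.01480, ∂h/∂y = +0.01143 (det = 65900).
Head at (382775, 4546618) = 105.5 + (-0.01480)·(310) + (+0.01143)·(245) = 103.71 m.
That is higher than the 102.5 m at P-2, so the point is upgradient.

upgradient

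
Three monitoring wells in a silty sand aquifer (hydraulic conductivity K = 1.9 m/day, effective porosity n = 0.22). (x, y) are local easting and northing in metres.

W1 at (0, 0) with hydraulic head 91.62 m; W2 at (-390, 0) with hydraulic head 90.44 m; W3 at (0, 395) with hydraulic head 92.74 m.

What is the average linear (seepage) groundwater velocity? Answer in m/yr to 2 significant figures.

13 m/yr

∂h/∂x = (90.44 − 91.62) / (-390 − 0) = +0.003026
∂h/∂y = (92.74 − 91.62) / (395 − 0) = +0.002835
|∇h| = √(0.003026² + 0.002835²) = 0.004147
Seepage velocity v = K·i/n = 1.9 × 0.004147 / 0.22 = 0.03581 m/day = 13.08 m/yr.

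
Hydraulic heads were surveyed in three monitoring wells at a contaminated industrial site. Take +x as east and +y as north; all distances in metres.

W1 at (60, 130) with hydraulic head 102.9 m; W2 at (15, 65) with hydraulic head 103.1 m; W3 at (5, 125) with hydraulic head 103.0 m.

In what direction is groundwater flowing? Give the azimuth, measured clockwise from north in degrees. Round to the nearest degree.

With h = a·x + b·y + c and W1 as origin, the differences give:
  (-45)·a + (-65)·b = +0.2
  (-55)·a + (-5)·b = +0.1
Eliminate b (×(-5) and ×(-65), subtract): -3350·a = 5.50 → a = ∂h/∂x = -0.001642
Back-substitute: b = ∂h/∂y = -0.001940.
Flow direction (−∇h) has components (+0.001642 E, +0.001940 N).
Azimuth = atan2(E, N) = atan2(+0.001642, +0.001940) = 40.2° ≈ 040°.

040°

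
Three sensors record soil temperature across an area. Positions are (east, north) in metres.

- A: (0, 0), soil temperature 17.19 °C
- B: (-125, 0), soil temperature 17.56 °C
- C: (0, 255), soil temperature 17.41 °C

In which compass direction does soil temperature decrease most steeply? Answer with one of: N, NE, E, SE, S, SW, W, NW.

∂T/∂x = (17.56 − 17.19) / (-125 − 0) = -0.002960
∂T/∂y = (17.41 − 17.19) / (255 − 0) = +0.0008627
Steepest decrease is along −∇f = (+0.002960 E, -0.0008627 N) → east.

E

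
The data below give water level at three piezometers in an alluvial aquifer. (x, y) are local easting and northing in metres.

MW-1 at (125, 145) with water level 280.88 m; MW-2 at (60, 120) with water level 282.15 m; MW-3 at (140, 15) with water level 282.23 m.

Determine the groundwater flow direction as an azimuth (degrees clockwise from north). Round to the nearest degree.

Taking MW-1 as reference: MW-2−MW-1 = (-65, -25, +1.27); MW-3−MW-1 = (15, -130, +1.35).
Determinant of the coordinate differences = (-65)·(-130) − 15·(-25) = 8825.
∂h/∂x = [(+1.27)·(-130) − (+1.35)·(-25)] / 8825 = -0.01488
∂h/∂y = [(-65)·(+1.35) − 15·(+1.27)] / 8825 = -0.01210
Flow direction (−∇h) has components (+0.01488 E, +0.01210 N).
Azimuth = atan2(E, N) = atan2(+0.01488, +0.01210) = 50.9° ≈ 051°.

051°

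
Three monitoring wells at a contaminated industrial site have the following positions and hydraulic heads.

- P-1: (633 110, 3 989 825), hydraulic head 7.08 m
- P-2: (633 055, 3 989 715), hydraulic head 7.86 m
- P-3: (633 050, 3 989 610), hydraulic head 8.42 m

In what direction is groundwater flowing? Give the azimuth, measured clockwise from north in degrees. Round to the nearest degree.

Taking P-1 as reference: P-2−P-1 = (-55, -110, +0.78); P-3−P-1 = (-60, -215, +1.34).
Solve a·Δx + b·Δy = Δh: det = (-55)·(-215) − (-60)·(-110) = 5225.
∂h/∂x = [(+0.78)·(-215) − (+1.34)·(-110)] / 5225 = -0.003885
∂h/∂y = [(-55)·(+1.34) − (-60)·(+0.78)] / 5225 = -0.005148
Flow direction (−∇h) has components (+0.003885 E, +0.005148 N).
Azimuth = atan2(E, N) = atan2(+0.003885, +0.005148) = 37.0° ≈ 037°.

037°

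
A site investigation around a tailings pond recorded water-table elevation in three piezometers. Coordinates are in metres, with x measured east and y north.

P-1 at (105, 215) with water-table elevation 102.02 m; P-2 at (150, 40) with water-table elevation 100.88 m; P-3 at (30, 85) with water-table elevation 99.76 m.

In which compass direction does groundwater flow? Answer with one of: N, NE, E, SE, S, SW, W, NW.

Differences from P-1: to P-2 (Δx, Δy, Δh) = (45, -175, -1.14); to P-3 = (-75, -130, -2.26).
Solve a·Δx + b·Δy = Δh: det = 45·(-130) − (-75)·(-175) = -18975.
∂h/∂x = [(-1.14)·(-130) − (-2.26)·(-175)] / -18975 = +0.01303
∂h/∂y = [45·(-2.26) − (-75)·(-1.14)] / -18975 = +0.009866
Flow = −∇h = (-0.01303 east, -0.009866 north), which points southwest.

SW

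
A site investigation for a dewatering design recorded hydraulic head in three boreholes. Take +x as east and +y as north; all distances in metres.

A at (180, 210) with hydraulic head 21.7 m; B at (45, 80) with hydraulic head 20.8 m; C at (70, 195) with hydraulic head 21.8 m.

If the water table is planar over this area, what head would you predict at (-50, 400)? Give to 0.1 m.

23.9 m

Three-point gradient (reference A): Δ to B = (-135, -130, -0.9), Δ to C = (-110, -15, +0.1).
∂h/∂x = -0.002159, ∂h/∂y = +0.009165 (det = -12275).
h(-50, 400) = 21.7 + (-0.002159)·(-230) + (+0.009165)·(190) = 21.7 +0.497 +1.741 = 23.938 m.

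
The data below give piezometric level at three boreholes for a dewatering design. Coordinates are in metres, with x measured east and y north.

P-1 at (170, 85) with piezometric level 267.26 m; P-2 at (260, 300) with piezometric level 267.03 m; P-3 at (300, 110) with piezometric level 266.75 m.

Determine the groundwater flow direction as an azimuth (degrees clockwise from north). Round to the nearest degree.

Taking P-1 as reference: P-2−P-1 = (90, 215, -0.23); P-3−P-1 = (130, 25, -0.51).
Solve a·Δx + b·Δy = Δh: det = 90·25 − 130·215 = -25700.
∂h/∂x = [(-0.23)·25 − (-0.51)·215] / -25700 = -0.004043
∂h/∂y = [90·(-0.51) − 130·(-0.23)] / -25700 = +0.0006226
Flow direction (−∇h) has components (+0.004043 E, -0.0006226 N).
Azimuth = atan2(E, N) = atan2(+0.004043, -0.0006226) = 98.8° ≈ 099°.

099°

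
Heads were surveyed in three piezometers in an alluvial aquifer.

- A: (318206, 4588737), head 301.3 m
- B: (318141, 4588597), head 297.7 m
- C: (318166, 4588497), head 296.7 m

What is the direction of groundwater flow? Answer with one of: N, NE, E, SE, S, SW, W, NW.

SW

Taking A as reference: B−A = (-65, -140, -3.6); C−A = (-40, -240, -4.6).
Solve a·Δx + b·Δy = Δh: det = (-65)·(-240) − (-40)·(-140) = 10000.
∂h/∂x = [(-3.6)·(-240) − (-4.6)·(-140)] / 10000 = +0.02200
∂h/∂y = [(-65)·(-4.6) − (-40)·(-3.6)] / 10000 = +0.01550
Flow = −∇h = (-0.02200 east, -0.01550 north), which points southwest.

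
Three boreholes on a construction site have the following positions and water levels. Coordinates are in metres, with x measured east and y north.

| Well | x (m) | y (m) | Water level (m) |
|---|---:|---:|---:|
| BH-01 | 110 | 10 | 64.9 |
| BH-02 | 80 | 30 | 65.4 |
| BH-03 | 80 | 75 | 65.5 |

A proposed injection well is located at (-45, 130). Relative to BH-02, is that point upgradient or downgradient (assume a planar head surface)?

upgradient

Taking BH-01 as reference: BH-02−BH-01 = (-30, 20, +0.5); BH-03−BH-01 = (-30, 65, +0.6).
Solve a·Δx + b·Δy = Δh: det = (-30)·65 − (-30)·20 = -1350.
∂h/∂x = [(+0.5)·65 − (+0.6)·20] / -1350 = -0.01519
∂h/∂y = [(-30)·(+0.6) − (-30)·(+0.5)] / -1350 = +0.002222
Head at (-45, 130) = 64.9 + (-0.01519)·(-155) + (+0.002222)·(120) = 67.52 m.
That is higher than the 65.4 m at BH-02, so the point is upgradient.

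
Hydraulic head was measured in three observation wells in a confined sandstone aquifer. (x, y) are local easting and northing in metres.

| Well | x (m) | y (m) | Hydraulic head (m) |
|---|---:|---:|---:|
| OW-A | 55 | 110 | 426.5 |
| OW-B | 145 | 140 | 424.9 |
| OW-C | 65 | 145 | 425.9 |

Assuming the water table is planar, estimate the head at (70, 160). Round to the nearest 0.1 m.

425.6 m

With h = a·x + b·y + c and OW-A as origin, the differences give:
  90·a + 30·b = -1.6
  10·a + 35·b = -0.6
Eliminate b (×35 and ×30, subtract): 2850·a = -38.00 → a = ∂h/∂x = -0.01333
Back-substitute: b = ∂h/∂y = -0.01333.
h(70, 160) = 426.5 + (-0.01333)·(15) + (-0.01333)·(50) = 426.5 -0.200 -0.667 = 425.633 m.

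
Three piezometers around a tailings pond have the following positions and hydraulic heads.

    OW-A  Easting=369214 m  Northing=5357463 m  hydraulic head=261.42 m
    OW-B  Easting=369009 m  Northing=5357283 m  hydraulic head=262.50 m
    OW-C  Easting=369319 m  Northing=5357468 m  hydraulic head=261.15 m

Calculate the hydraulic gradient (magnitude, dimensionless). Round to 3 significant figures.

With h = a·x + b·y + c and OW-A as origin, the differences give:
  (-205)·a + (-180)·b = +1.08
  105·a + 5·b = -0.27
Eliminate b (×5 and ×(-180), subtract): 17875·a = -43.200 → a = ∂h/∂x = -0.002417
Back-substitute: b = ∂h/∂y = -0.003248.
|∇h| = √(-0.002417² + -0.003248²) = 0.004049

0.00405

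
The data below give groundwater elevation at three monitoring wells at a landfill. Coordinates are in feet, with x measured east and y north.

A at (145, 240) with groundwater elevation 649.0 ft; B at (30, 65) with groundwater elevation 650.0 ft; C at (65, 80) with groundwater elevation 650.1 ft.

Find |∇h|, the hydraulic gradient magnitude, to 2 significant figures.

0.013

Taking A as reference: B−A = (-115, -175, +1.0); C−A = (-80, -160, +1.1).
Solve a·Δx + b·Δy = Δh: det = (-115)·(-160) − (-80)·(-175) = 4400.
∂h/∂x = [(+1.0)·(-160) − (+1.1)·(-175)] / 4400 = +0.007386
∂h/∂y = [(-115)·(+1.1) − (-80)·(+1.0)] / 4400 = -0.01057
|∇h| = √(0.007386² + -0.01057²) = 0.01289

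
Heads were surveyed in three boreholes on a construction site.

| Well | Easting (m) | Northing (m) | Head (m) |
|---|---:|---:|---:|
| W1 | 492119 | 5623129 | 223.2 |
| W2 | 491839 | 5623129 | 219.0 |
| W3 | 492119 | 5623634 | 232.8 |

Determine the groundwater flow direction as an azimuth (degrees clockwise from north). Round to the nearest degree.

218°

∂h/∂x = (219.0 − 223.2) / (491839 − 492119) = +0.01500
∂h/∂y = (232.8 − 223.2) / (5623634 − 5623129) = +0.01901
Flow direction (−∇h) has components (-0.01500 E, -0.01901 N).
Azimuth = atan2(E, N) = atan2(-0.01500, -0.01901) = 218.3° ≈ 218°.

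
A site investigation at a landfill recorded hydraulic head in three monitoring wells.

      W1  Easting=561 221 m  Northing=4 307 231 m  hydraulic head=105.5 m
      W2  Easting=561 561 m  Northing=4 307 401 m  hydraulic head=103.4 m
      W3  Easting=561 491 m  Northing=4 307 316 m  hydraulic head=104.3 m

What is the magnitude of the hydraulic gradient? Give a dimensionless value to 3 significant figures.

0.00947

With h = a·x + b·y + c and W1 as origin, the differences give:
  340·a + 170·b = -2.1
  270·a + 85·b = -1.2
Eliminate b (×85 and ×170, subtract): -17000·a = 25.50 → a = ∂h/∂x = -0.001500
Back-substitute: b = ∂h/∂y = -0.009353.
|∇h| = √(-0.001500² + -0.009353²) = 0.009473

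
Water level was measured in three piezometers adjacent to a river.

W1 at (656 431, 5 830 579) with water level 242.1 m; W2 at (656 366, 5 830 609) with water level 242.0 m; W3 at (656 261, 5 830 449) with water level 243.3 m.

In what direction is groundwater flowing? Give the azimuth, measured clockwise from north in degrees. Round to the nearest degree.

Taking W1 as reference: W2−W1 = (-65, 30, -0.1); W3−W1 = (-170, -130, +1.2).
Determinant of the coordinate differences = (-65)·(-130) − (-170)·30 = 13550.
∂h/∂x = [(-0.1)·(-130) − (+1.2)·30] / 13550 = -0.001697
∂h/∂y = [(-65)·(+1.2) − (-170)·(-0.1)] / 13550 = -0.007011
Flow direction (−∇h) has components (+0.001697 E, +0.007011 N).
Azimuth = atan2(E, N) = atan2(+0.001697, +0.007011) = 13.6° ≈ 014°.

014°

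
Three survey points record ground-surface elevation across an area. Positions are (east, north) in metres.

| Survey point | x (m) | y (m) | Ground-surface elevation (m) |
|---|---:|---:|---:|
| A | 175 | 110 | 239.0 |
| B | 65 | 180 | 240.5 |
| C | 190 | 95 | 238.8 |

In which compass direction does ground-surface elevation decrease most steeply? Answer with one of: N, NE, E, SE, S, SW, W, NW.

With z = a·x + b·y + c and A as origin, the differences give:
  (-110)·a + 70·b = +1.5
  15·a + (-15)·b = -0.2
Eliminate b (×(-15) and ×70, subtract): 600·a = -8.50 → a = ∂z/∂x = -0.01417
Back-substitute: b = ∂z/∂y = -0.0008333.
Steepest decrease is along −∇f = (+0.01417 E, +0.0008333 N) → east.

E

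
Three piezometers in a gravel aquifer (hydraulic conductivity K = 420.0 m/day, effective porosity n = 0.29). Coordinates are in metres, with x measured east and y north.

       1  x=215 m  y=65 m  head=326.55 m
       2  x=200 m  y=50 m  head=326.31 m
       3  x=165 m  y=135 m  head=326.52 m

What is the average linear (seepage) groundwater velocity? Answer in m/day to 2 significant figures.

17 m/day

With h = a·x + b·y + c and 1 as origin, the differences give:
  (-15)·a + (-15)·b = -0.24
  (-50)·a + 70·b = -0.03
Eliminate b (×70 and ×(-15), subtract): -1800·a = -17.250 → a = ∂h/∂x = +0.009583
Back-substitute: b = ∂h/∂y = +0.006417.
|∇h| = √(0.009583² + 0.006417²) = 0.01153
Seepage velocity v = K·i/n = 420.0 × 0.01153 / 0.29 = 16.7 m/day.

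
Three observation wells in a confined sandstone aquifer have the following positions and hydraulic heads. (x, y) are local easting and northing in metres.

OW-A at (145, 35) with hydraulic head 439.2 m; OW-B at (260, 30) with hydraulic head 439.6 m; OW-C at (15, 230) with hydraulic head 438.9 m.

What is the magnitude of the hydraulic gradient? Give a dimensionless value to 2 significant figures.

0.0036

Taking OW-A as reference: OW-B−OW-A = (115, -5, +0.4); OW-C−OW-A = (-130, 195, -0.3).
Solve a·Δx + b·Δy = Δh: det = 115·195 − (-130)·(-5) = 21775.
∂h/∂x = [(+0.4)·195 − (-0.3)·(-5)] / 21775 = +0.003513
∂h/∂y = [115·(-0.3) − (-130)·(+0.4)] / 21775 = +0.0008037
|∇h| = √(0.003513² + 0.0008037²) = 0.003604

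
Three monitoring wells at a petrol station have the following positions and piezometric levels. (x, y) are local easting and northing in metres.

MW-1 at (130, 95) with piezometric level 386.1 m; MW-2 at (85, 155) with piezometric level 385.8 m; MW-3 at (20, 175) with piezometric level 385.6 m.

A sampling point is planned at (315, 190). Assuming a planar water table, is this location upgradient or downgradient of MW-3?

upgradient

Taking MW-1 as reference: MW-2−MW-1 = (-45, 60, -0.3); MW-3−MW-1 = (-110, 80, -0.5).
Determinant of the coordinate differences = (-45)·80 − (-110)·60 = 3000.
∂h/∂x = [(-0.3)·80 − (-0.5)·60] / 3000 = +0.002000
∂h/∂y = [(-45)·(-0.5) − (-110)·(-0.3)] / 3000 = -0.003500
Head at (315, 190) = 386.1 + (+0.002000)·(185) + (-0.003500)·(95) = 386.14 m.
That is higher than the 385.6 m at MW-3, so the point is upgradient.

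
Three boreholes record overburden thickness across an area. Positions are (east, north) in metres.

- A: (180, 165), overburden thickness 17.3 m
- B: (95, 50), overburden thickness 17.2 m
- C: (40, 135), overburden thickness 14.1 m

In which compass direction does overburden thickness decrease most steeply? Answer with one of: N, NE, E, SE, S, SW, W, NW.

Differences from A: to B (Δx, Δy, Δh) = (-85, -115, -0.1); to C = (-140, -30, -3.2).
Solve a·Δx + b·Δy = Δd: det = (-85)·(-30) − (-140)·(-115) = -13550.
∂d/∂x = [(-0.1)·(-30) − (-3.2)·(-115)] / -13550 = +0.02694
∂d/∂y = [(-85)·(-3.2) − (-140)·(-0.1)] / -13550 = -0.01904
Steepest decrease is along −∇f = (-0.02694 E, +0.01904 N) → northwest.

NW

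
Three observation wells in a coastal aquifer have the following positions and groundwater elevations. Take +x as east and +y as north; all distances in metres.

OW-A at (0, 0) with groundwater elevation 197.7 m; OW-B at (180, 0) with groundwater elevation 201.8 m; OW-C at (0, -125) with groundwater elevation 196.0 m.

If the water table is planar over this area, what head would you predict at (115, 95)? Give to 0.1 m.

201.6 m

∂h/∂x = (201.8 − 197.7) / (180 − 0) = +0.02278
∂h/∂y = (196.0 − 197.7) / (-125 − 0) = +0.01360
h(115, 95) = 197.7 + (+0.02278)·(115) + (+0.01360)·(95) = 197.7 +2.619 +1.292 = 201.611 m.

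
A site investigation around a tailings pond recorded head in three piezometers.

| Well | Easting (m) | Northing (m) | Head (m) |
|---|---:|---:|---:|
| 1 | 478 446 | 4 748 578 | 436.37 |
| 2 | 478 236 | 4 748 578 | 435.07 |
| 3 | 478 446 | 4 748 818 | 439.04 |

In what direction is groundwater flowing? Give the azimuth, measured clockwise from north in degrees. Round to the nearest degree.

209°

∂h/∂x = (435.07 − 436.37) / (478236 − 478446) = +0.006190
∂h/∂y = (439.04 − 436.37) / (4748818 − 4748578) = +0.01113
Flow direction (−∇h) has components (-0.006190 E, -0.01113 N).
Azimuth = atan2(E, N) = atan2(-0.006190, -0.01113) = 209.1° ≈ 209°.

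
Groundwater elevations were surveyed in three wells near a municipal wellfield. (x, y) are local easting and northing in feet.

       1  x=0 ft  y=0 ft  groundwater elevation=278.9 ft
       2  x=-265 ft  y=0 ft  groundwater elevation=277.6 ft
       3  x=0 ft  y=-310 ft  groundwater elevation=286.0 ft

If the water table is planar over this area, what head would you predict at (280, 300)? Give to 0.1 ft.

∂h/∂x = (277.6 − 278.9) / (-265 − 0) = +0.004906
∂h/∂y = (286.0 − 278.9) / (-310 − 0) = -0.02290
h(280, 300) = 278.9 + (+0.004906)·(280) + (-0.02290)·(300) = 278.9 +1.374 -6.871 = 273.403 ft.

273.4 ft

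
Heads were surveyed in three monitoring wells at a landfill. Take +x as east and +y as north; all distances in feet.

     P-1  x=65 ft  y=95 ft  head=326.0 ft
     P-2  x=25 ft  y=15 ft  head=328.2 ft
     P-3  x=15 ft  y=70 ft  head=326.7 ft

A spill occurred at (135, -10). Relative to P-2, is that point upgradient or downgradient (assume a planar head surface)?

With h = a·x + b·y + c and P-1 as origin, the differences give:
  (-40)·a + (-80)·b = +2.2
  (-50)·a + (-25)·b = +0.7
Eliminate b (×(-25) and ×(-80), subtract): -3000·a = 1.00 → a = ∂h/∂x = -0.0003333
Back-substitute: b = ∂h/∂y = -0.02733.
Head at (135, -10) = 326.0 + (-0.0003333)·(70) + (-0.02733)·(-105) = 328.85 ft.
That is higher than the 328.2 ft at P-2, so the point is upgradient.

upgradient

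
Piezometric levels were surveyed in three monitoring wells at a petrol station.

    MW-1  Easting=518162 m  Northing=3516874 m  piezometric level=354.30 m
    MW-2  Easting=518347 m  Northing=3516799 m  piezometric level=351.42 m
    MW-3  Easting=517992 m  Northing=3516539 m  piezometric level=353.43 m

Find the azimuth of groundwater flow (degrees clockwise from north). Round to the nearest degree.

Taking MW-1 as reference: MW-2−MW-1 = (185, -75, -2.88); MW-3−MW-1 = (-170, -335, -0.87).
Solve a·Δx + b·Δy = Δh: det = 185·(-335) − (-170)·(-75) = -74725.
∂h/∂x = [(-2.88)·(-335) − (-0.87)·(-75)] / -74725 = -0.01204
∂h/∂y = [185·(-0.87) − (-170)·(-2.88)] / -74725 = +0.008706
Flow direction (−∇h) has components (+0.01204 E, -0.008706 N).
Azimuth = atan2(E, N) = atan2(+0.01204, -0.008706) = 125.9° ≈ 126°.

126°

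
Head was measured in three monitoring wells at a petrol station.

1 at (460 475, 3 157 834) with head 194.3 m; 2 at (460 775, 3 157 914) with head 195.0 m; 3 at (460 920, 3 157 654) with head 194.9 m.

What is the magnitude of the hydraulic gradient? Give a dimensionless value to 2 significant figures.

0.0024

Three-point gradient (reference 1): Δ to 2 = (300, 80, +0.7), Δ to 3 = (445, -180, +0.6).
∂h/∂x = +0.001942, ∂h/∂y = +0.001468 (det = -89600).
|∇h| = √(0.001942² + 0.001468²) = 0.002434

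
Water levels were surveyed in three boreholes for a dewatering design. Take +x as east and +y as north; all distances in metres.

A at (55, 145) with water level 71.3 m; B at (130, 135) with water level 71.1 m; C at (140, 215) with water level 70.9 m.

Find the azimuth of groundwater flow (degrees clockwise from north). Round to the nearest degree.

Differences from A: to B (Δx, Δy, Δh) = (75, -10, -0.2); to C = (85, 70, -0.4).
Solve a·Δx + b·Δy = Δh: det = 75·70 − 85·(-10) = 6100.
∂h/∂x = [(-0.2)·70 − (-0.4)·(-10)] / 6100 = -0.002951
∂h/∂y = [75·(-0.4) − 85·(-0.2)] / 6100 = -0.002131
Flow direction (−∇h) has components (+0.002951 E, +0.002131 N).
Azimuth = atan2(E, N) = atan2(+0.002951, +0.002131) = 54.2° ≈ 054°.

054°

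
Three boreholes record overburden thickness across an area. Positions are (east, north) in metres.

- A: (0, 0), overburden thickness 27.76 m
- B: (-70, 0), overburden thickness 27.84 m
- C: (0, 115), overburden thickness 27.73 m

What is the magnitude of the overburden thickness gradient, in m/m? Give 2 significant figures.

0.0012 m/m

∂d/∂x = (27.84 − 27.76) / (-70 − 0) = -0.001143
∂d/∂y = (27.73 − 27.76) / (115 − 0) = -0.0002609
|∇f| = √(-0.001143² + -0.0002609²) = 0.001172 m/m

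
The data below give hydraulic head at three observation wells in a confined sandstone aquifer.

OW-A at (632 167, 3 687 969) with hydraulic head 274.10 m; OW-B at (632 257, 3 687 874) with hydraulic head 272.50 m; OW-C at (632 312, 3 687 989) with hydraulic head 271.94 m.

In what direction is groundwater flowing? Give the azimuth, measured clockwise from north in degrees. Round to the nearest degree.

099°

Differences from OW-A: to OW-B (Δx, Δy, Δh) = (90, -95, -1.60); to OW-C = (145, 20, -2.16).
Determinant of the coordinate differences = 90·20 − 145·(-95) = 15575.
∂h/∂x = [(-1.60)·20 − (-2.16)·(-95)] / 15575 = -0.01523
∂h/∂y = [90·(-2.16) − 145·(-1.60)] / 15575 = +0.002414
Flow direction (−∇h) has components (+0.01523 E, -0.002414 N).
Azimuth = atan2(E, N) = atan2(+0.01523, -0.002414) = 99.0° ≈ 099°.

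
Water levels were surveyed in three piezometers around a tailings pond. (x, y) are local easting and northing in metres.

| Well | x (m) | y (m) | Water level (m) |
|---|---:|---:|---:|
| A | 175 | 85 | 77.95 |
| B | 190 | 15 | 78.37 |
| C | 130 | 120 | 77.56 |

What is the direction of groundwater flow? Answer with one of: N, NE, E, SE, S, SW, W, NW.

Taking A as reference: B−A = (15, -70, +0.42); C−A = (-45, 35, -0.39).
Determinant of the coordinate differences = 15·35 − (-45)·(-70) = -2625.
∂h/∂x = [(+0.42)·35 − (-0.39)·(-70)] / -2625 = +0.004800
∂h/∂y = [15·(-0.39) − (-45)·(+0.42)] / -2625 = -0.004971
Flow = −∇h = (-0.004800 east, +0.004971 north), which points northwest.

NW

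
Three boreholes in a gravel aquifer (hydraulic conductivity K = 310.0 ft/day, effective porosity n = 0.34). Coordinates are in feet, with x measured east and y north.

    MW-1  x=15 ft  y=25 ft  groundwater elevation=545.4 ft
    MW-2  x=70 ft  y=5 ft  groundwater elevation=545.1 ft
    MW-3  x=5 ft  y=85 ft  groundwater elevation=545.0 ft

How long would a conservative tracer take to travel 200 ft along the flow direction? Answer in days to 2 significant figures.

Taking MW-1 as reference: MW-2−MW-1 = (55, -20, -0.3); MW-3−MW-1 = (-10, 60, -0.4).
Determinant of the coordinate differences = 55·60 − (-10)·(-20) = 3100.
∂h/∂x = [(-0.3)·60 − (-0.4)·(-20)] / 3100 = -0.008387
∂h/∂y = [55·(-0.4) − (-10)·(-0.3)] / 3100 = -0.008065
|∇h| = √(-0.008387² + -0.008065²) = 0.01164
Seepage velocity v = K·i/n = 310.0 × 0.01164 / 0.34 = 10.61 ft/day.
t = 200 / 10.61 = 18.85 days.

19 days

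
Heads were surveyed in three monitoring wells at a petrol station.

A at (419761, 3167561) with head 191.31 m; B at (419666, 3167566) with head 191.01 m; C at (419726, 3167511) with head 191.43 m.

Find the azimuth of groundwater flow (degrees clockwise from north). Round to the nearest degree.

327°

Taking A as reference: B−A = (-95, 5, -0.30); C−A = (-35, -50, +0.12).
Solve a·Δx + b·Δy = Δh: det = (-95)·(-50) − (-35)·5 = 4925.
∂h/∂x = [(-0.30)·(-50) − (+0.12)·5] / 4925 = +0.002924
∂h/∂y = [(-95)·(+0.12) − (-35)·(-0.30)] / 4925 = -0.004447
Flow direction (−∇h) has components (-0.002924 E, +0.004447 N).
Azimuth = atan2(E, N) = atan2(-0.002924, +0.004447) = 326.7° ≈ 327°.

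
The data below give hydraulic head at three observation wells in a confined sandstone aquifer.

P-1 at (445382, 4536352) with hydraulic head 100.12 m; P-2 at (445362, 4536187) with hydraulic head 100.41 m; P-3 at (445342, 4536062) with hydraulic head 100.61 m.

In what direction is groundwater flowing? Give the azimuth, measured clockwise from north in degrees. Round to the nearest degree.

Taking P-1 as reference: P-2−P-1 = (-20, -165, +0.29); P-3−P-1 = (-40, -290, +0.49).
Determinant of the coordinate differences = (-20)·(-290) − (-40)·(-165) = -800.
∂h/∂x = [(+0.29)·(-290) − (+0.49)·(-165)] / -800 = +0.004062
∂h/∂y = [(-20)·(+0.49) − (-40)·(+0.29)] / -800 = -0.002250
Flow direction (−∇h) has components (-0.004062 E, +0.002250 N).
Azimuth = atan2(E, N) = atan2(-0.004062, +0.002250) = 299.0° ≈ 299°.

299°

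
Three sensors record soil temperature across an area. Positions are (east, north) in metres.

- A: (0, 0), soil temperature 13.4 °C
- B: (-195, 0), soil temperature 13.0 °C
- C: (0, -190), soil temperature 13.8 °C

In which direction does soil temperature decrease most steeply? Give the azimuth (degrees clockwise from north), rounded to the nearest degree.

316°

∂T/∂x = (13.0 − 13.4) / (-195 − 0) = +0.002051
∂T/∂y = (13.8 − 13.4) / (-190 − 0) = -0.002105
Steepest decrease is along −∇f: components (-0.002051 E, +0.002105 N).
Azimuth = atan2(-0.002051, +0.002105) = 315.7° ≈ 316°.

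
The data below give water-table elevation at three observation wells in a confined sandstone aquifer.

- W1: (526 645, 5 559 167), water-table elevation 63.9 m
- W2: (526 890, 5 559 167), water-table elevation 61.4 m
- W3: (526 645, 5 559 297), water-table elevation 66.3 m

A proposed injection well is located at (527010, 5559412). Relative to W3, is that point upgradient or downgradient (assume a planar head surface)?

downgradient

∂h/∂x = (61.4 − 63.9) / (526890 − 526645) = -0.01020
∂h/∂y = (66.3 − 63.9) / (5559297 − 5559167) = +0.01846
Head at (527010, 5559412) = 63.9 + (-0.01020)·(365) + (+0.01846)·(245) = 64.70 m.
That is lower than the 66.3 m at W3, so the point is downgradient.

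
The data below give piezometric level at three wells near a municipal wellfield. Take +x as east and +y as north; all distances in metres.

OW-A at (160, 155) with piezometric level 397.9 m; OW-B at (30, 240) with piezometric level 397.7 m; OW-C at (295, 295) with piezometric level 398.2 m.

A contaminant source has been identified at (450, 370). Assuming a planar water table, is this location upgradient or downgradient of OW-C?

With h = a·x + b·y + c and OW-A as origin, the differences give:
  (-130)·a + 85·b = -0.2
  135·a + 140·b = +0.3
Eliminate b (×140 and ×85, subtract): -29675·a = -53.50 → a = ∂h/∂x = +0.001803
Back-substitute: b = ∂h/∂y = +0.0004044.
Head at (450, 370) = 397.9 + (+0.001803)·(290) + (+0.0004044)·(215) = 398.51 m.
That is higher than the 398.2 m at OW-C, so the point is upgradient.

upgradient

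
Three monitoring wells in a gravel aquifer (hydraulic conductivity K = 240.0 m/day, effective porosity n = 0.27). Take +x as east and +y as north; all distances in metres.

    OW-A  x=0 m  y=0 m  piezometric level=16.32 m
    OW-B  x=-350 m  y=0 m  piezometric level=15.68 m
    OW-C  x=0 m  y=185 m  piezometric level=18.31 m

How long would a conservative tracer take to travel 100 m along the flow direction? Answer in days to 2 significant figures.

10 days

∂h/∂x = (15.68 − 16.32) / (-350 − 0) = +0.001829
∂h/∂y = (18.31 − 16.32) / (185 − 0) = +0.01076
|∇h| = √(0.001829² + 0.01076²) = 0.01091
Seepage velocity v = K·i/n = 240.0 × 0.01091 / 0.27 = 9.698 m/day.
t = 100 / 9.698 = 10.31 days.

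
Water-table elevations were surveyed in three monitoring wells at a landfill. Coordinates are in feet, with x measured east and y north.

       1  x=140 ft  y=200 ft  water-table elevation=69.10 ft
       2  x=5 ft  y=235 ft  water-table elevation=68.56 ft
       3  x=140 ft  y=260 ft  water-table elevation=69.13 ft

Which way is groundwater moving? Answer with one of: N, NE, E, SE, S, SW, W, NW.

Differences from 1: to 2 (Δx, Δy, Δh) = (-135, 35, -0.54); to 3 = (0, 60, +0.03).
Solve a·Δx + b·Δy = Δh: det = (-135)·60 − 0·35 = -8100.
∂h/∂x = [(-0.54)·60 − (+0.03)·35] / -8100 = +0.004130
∂h/∂y = [(-135)·(+0.03) − 0·(-0.54)] / -8100 = +0.0005000
Flow = −∇h = (-0.004130 east, -0.0005000 north), which points west.

W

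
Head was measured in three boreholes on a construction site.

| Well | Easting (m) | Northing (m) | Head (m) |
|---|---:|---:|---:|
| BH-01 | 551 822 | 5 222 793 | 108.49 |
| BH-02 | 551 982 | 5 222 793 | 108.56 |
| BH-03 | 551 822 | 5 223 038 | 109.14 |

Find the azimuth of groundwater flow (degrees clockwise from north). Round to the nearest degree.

∂h/∂x = (108.56 − 108.49) / (551982 − 551822) = +0.0004375
∂h/∂y = (109.14 − 108.49) / (5223038 − 5222793) = +0.002653
Flow direction (−∇h) has components (-0.0004375 E, -0.002653 N).
Azimuth = atan2(E, N) = atan2(-0.0004375, -0.002653) = 189.4° ≈ 189°.

189°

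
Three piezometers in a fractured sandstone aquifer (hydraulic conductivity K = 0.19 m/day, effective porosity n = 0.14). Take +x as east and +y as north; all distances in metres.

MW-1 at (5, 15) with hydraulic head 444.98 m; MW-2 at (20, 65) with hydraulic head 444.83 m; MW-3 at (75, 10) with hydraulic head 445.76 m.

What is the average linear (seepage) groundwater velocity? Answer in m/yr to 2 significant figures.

6.1 m/yr

With h = a·x + b·y + c and MW-1 as origin, the differences give:
  15·a + 50·b = -0.15
  70·a + (-5)·b = +0.78
Eliminate b (×(-5) and ×50, subtract): -3575·a = -38.250 → a = ∂h/∂x = +0.01070
Back-substitute: b = ∂h/∂y = -0.006210.
|∇h| = √(0.01070² + -0.006210²) = 0.01237
Seepage velocity v = K·i/n = 0.19 × 0.01237 / 0.14 = 0.01679 m/day = 6.133 m/yr.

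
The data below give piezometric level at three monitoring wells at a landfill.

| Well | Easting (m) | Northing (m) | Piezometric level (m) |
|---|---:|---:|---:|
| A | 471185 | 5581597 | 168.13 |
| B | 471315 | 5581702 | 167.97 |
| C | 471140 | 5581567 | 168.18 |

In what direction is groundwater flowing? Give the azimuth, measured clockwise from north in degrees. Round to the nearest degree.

Differences from A: to B (Δx, Δy, Δh) = (130, 105, -0.16); to C = (-45, -30, +0.05).
Determinant of the coordinate differences = 130·(-30) − (-45)·105 = 825.
∂h/∂x = [(-0.16)·(-30) − (+0.05)·105] / 825 = -0.0005455
∂h/∂y = [130·(+0.05) − (-45)·(-0.16)] / 825 = -0.0008485
Flow direction (−∇h) has components (+0.0005455 E, +0.0008485 N).
Azimuth = atan2(E, N) = atan2(+0.0005455, +0.0008485) = 32.7° ≈ 033°.

033°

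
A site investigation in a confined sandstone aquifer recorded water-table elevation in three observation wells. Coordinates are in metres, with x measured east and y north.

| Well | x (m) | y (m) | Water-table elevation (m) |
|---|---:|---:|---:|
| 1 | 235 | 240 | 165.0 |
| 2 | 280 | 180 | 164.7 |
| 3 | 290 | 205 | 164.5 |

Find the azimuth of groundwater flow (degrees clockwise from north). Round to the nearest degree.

073°

With h = a·x + b·y + c and 1 as origin, the differences give:
  45·a + (-60)·b = -0.3
  55·a + (-35)·b = -0.5
Eliminate b (×(-35) and ×(-60), subtract): 1725·a = -19.50 → a = ∂h/∂x = -0.01130
Back-substitute: b = ∂h/∂y = -0.003478.
Flow direction (−∇h) has components (+0.01130 E, +0.003478 N).
Azimuth = atan2(E, N) = atan2(+0.01130, +0.003478) = 72.9° ≈ 073°.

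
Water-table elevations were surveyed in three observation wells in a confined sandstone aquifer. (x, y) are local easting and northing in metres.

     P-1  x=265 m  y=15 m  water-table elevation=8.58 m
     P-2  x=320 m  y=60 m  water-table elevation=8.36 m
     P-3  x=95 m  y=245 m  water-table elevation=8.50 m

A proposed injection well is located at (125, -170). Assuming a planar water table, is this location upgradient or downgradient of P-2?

upgradient

Taking P-1 as reference: P-2−P-1 = (55, 45, -0.22); P-3−P-1 = (-170, 230, -0.08).
Solve a·Δx + b·Δy = Δh: det = 55·230 − (-170)·45 = 20300.
∂h/∂x = [(-0.22)·230 − (-0.08)·45] / 20300 = -0.002315
∂h/∂y = [55·(-0.08) − (-170)·(-0.22)] / 20300 = -0.002059
Head at (125, -170) = 8.58 + (-0.002315)·(-140) + (-0.002059)·(-185) = 9.29 m.
That is higher than the 8.36 m at P-2, so the point is upgradient.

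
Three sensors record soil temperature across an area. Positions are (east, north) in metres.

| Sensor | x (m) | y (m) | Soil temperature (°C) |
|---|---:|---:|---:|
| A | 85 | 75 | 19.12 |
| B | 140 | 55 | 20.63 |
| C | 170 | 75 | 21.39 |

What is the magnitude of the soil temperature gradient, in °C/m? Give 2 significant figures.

Taking A as reference: B−A = (55, -20, +1.51); C−A = (85, 0, +2.27).
Determinant of the coordinate differences = 55·0 − 85·(-20) = 1700.
∂T/∂x = [(+1.51)·0 − (+2.27)·(-20)] / 1700 = +0.02671
∂T/∂y = [55·(+2.27) − 85·(+1.51)] / 1700 = -0.002059
|∇f| = √(0.02671² + -0.002059²) = 0.02679 °C/m

0.027 °C/m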